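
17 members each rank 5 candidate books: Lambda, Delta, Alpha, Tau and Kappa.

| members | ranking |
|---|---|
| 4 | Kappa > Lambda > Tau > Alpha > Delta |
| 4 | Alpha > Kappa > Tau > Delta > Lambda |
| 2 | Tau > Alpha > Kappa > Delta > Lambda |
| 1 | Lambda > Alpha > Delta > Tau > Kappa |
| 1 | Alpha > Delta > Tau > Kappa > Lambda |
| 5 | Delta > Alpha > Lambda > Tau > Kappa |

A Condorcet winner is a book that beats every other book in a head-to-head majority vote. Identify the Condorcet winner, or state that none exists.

Head-to-head results (17 members):
Lambda vs Delta: 5 to 12, Delta.
Lambda vs Alpha: Alpha, 12–5.
Lambda vs Tau: Lambda, 10–7.
Lambda vs Kappa: Kappa wins 11–6.
Delta–Alpha: Alpha 12–5.
Delta vs Tau: Tau, 10–7.
Delta vs Kappa: Kappa wins 10–7.
Alpha vs Tau: 4+1+1+5 = 11 for Alpha, 6 for Tau — Alpha by 11–6.
Alpha vs Kappa: Alpha preferred on 4+2+1+1+5 = 13 ballots; Alpha wins 13–4.
Tau vs Kappa: Tau wins 9–8.
Only Alpha has no losses; Alpha is the Condorcet winner.

Alpha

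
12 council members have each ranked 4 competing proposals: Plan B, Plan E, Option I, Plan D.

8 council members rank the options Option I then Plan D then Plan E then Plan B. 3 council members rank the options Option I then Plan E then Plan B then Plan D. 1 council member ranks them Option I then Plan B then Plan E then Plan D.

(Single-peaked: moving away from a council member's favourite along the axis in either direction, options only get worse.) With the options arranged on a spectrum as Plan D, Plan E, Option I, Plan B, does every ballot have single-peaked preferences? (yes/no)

Axis positions: Plan D=1, Plan E=2, Option I=3, Plan B=4.
Group 1: ranking walks positions 3-1-2-4; Plan D is ranked above Plan E even though Plan E lies between Plan D and the peak Option I on the axis — preferences dip and rise again. Not single-peaked.
Group 2 (peak Option I at position 3): ranking walks positions 3-2-4-1, expanding outward from the peak — single-peaked.
Group 3 (peak Option I at position 3): ranking walks positions 3-4-2-1, expanding outward from the peak — single-peaked.
Group 1 violates single-peakedness, so the profile is not single-peaked on this axis.

no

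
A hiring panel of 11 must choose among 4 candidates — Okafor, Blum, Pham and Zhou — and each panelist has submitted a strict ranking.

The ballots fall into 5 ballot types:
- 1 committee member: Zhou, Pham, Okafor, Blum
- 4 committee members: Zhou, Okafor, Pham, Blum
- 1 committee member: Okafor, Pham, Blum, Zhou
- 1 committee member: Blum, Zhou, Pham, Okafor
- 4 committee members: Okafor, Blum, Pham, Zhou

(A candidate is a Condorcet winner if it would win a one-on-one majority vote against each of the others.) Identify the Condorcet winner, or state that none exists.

none

Head-to-head results (11 committee members):
Okafor vs Blum: Okafor wins 10–1.
Okafor–Pham: Okafor 9–2.
Okafor–Zhou: Zhou 6–5.
Blum vs Pham: Pham wins 6–5.
Blum vs Zhou: Blum, 6–5.
Pham vs Zhou: Zhou, 6–5.
No candidate is unbeaten: Okafor loses to Zhou; Blum loses to Okafor; Pham loses to Okafor; Zhou loses to Blum. In particular Okafor > Blum > Zhou > Okafor is a majority cycle — no Condorcet winner exists.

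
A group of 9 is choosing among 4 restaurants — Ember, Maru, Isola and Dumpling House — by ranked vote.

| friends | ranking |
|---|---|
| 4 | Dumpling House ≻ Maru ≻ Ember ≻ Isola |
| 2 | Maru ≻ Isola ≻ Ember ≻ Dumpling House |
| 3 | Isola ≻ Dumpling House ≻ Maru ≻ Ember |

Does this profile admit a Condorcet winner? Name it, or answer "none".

none

Pairwise majorities:
Ember vs Maru: Ember is ranked higher on 0 ballots, Maru on 9. Maru wins 9–0.
Ember vs Isola: 4 for Ember, 5 for Isola — Isola by 5–4.
Ember vs Dumpling House: 2 to 7, Dumpling House.
Maru vs Isola: Maru preferred on 4+2 = 6 ballots; Maru wins 6–3.
Maru vs Dumpling House: 2 to 7, Dumpling House.
Isola vs Dumpling House: 5 to 4, Isola.
Each restaurant drops at least one matchup (Ember loses to Maru; Maru loses to Dumpling House; Isola loses to Maru; Dumpling House loses to Isola); the cycle Maru → Isola → Dumpling House → Maru rules out a Condorcet winner.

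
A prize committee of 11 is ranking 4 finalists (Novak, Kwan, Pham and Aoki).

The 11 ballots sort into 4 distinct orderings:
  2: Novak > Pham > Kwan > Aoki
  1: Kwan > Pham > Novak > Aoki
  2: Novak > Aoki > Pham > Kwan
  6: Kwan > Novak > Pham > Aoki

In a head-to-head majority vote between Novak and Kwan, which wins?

Ballots ranking Novak above Kwan: 2 + 2 = 4.
Ballots ranking Kwan above Novak: 11 − 4 = 7.
Kwan wins the head-to-head 7–4.

Kwan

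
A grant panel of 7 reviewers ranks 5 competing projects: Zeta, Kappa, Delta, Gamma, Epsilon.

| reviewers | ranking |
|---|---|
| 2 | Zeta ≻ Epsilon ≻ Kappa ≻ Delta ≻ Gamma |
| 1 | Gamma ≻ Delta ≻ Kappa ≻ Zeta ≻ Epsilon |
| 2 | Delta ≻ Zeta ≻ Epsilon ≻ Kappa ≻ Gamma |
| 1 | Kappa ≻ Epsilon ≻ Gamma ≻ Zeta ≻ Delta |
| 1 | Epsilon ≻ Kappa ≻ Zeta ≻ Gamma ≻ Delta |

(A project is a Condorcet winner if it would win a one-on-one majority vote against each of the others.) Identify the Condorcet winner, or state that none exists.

Zeta

Check each pair by majority over 7 ballots:
Zeta vs Kappa: Zeta wins 4–3.
Zeta vs Delta: Zeta, 4–3.
Zeta vs Gamma: Zeta wins 5–2.
Zeta vs Epsilon: Zeta wins 5–2.
Kappa vs Delta: Kappa, 4–3.
Kappa vs Gamma: Kappa wins 6–1.
Kappa–Epsilon: Epsilon 5–2.
Delta vs Gamma: Delta, 4–3.
Delta vs Epsilon: Epsilon, 4–3.
Gamma vs Epsilon: Epsilon, 6–1.
Zeta wins every pairwise contest, so Zeta is the Condorcet winner.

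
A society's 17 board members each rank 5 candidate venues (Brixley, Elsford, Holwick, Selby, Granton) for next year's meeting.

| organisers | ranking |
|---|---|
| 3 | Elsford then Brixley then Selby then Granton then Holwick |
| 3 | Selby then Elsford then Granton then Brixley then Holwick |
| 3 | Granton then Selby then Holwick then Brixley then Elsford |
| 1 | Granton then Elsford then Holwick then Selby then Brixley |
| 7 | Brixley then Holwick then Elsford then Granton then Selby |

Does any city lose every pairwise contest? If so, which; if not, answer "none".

Pairwise majorities:
Brixley vs Elsford: Brixley wins 10–7.
Brixley–Holwick: Brixley 13–4.
Brixley vs Selby: Brixley wins 10–7.
Brixley vs Granton: Brixley wins 10–7.
Elsford vs Holwick: 7 to 10, Holwick.
Elsford vs Selby: 3+1+7 = 11 for Elsford, 6 for Selby — Elsford by 11–6.
Elsford vs Granton: Elsford preferred on 3+3+7 = 13 ballots; Elsford wins 13–4.
Holwick vs Selby: 1+7 = 8 for Holwick, 9 for Selby — Selby by 9–8.
Holwick vs Granton: 7 to 10, Granton.
Selby vs Granton: Granton, 11–6.
No city is winless: Brixley beats Elsford; Elsford beats Selby; Holwick beats Elsford; Selby beats Holwick; Granton beats Holwick. There is no Condorcet loser.

none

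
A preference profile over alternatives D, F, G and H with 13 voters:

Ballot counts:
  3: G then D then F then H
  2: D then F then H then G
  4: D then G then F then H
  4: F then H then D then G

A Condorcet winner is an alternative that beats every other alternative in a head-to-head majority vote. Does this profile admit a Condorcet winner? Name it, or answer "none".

D

Pairwise majorities:
D–F: D 9–4.
D vs G: D, 10–3.
D vs H: D, 9–4.
F vs G: G wins 7–6.
F–H: F 13–0.
G vs H: G wins 7–6.
Only D has no losses; D is the Condorcet winner.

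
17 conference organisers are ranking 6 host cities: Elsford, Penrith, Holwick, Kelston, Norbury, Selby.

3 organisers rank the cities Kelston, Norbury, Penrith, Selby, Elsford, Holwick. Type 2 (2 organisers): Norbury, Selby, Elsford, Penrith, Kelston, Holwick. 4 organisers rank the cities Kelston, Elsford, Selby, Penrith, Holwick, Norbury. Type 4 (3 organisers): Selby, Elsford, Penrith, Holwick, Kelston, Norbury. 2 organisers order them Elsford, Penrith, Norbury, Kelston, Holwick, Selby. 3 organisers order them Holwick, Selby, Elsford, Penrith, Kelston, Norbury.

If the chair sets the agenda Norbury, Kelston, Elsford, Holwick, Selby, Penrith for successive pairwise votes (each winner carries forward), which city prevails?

Selby

Round 1: Norbury vs Kelston — 4–13, Kelston advances.
Round 2: Kelston vs Elsford — 7–10, Elsford advances.
Round 3: Elsford vs Holwick — 14–3, Elsford advances.
Round 4: Elsford vs Selby — 6–11, Selby advances.
Round 5: Selby vs Penrith — 12–5, Selby advances.
The agenda winner is Selby.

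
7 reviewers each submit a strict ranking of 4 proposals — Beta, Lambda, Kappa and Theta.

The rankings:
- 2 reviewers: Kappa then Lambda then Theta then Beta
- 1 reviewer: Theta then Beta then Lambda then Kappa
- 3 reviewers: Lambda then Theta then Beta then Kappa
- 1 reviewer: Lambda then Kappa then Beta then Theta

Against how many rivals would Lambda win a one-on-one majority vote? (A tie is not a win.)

3

Lambda against each rival (7 reviewers):
Lambda vs Beta: Lambda is ranked higher on 2+3+1 = 6 ballots, Beta on 1. Lambda wins 6–1.
Lambda vs Kappa: Lambda preferred on 1+3+1 = 5 ballots; Lambda wins 5–2.
Lambda vs Theta: Lambda preferred on 2+3+1 = 6 ballots; Lambda wins 6–1.
Lambda beats Beta, Kappa, Theta — 3 pairwise wins.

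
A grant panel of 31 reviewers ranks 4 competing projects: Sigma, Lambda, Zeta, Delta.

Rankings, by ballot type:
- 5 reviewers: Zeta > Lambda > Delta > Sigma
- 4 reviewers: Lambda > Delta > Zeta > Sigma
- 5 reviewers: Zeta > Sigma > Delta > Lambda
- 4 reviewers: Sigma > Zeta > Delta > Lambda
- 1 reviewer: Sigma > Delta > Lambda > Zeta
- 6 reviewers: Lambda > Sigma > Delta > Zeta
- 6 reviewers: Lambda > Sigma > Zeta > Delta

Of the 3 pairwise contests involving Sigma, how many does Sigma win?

2

Sigma against each rival (31 reviewers):
Sigma vs Lambda: Lambda, 21–10.
Sigma vs Zeta: 4+1+6+6 = 17 for Sigma, 14 for Zeta — Sigma by 17–14.
Sigma vs Delta: Sigma is ranked higher on 5+4+1+6+6 = 22 ballots, Delta on 9. Sigma wins 22–9.
Sigma beats Zeta, Delta; loses to Lambda — 2 pairwise wins.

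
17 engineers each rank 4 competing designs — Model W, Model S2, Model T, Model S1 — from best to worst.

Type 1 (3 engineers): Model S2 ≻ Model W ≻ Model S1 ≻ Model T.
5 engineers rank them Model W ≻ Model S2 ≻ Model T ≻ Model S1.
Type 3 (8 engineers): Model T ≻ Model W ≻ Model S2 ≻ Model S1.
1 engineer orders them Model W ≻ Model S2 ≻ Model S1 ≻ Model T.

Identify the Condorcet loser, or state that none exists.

Model S1

Head-to-head results (17 engineers):
Model W vs Model S2: Model W wins 14–3.
Model W vs Model T: Model W wins 9–8.
Model W vs Model S1: 3+5+8+1 = 17 for Model W, 0 for Model S1 — Model W by 17–0.
Model S2 vs Model T: Model S2 is ranked higher on 3+5+1 = 9 ballots, Model T on 8. Model S2 wins 9–8.
Model S2 vs Model S1: Model S2 preferred on 3+5+8+1 = 17 ballots; Model S2 wins 17–0.
Model T vs Model S1: Model T wins 13–4.
Model S1 loses to every other design — it is the Condorcet loser.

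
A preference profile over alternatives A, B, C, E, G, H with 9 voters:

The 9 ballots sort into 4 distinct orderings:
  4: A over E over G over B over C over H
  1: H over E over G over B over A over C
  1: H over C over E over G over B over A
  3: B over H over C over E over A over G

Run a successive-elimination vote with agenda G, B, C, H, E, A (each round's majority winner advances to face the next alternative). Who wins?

Round 1: G vs B — 6–3, G advances.
Round 2: G vs C — 5–4, G advances.
Round 3: G vs H — 4–5, H advances.
Round 4: H vs E — 5–4, H advances.
Round 5: H vs A — 5–4, H advances.
The agenda winner is H.

H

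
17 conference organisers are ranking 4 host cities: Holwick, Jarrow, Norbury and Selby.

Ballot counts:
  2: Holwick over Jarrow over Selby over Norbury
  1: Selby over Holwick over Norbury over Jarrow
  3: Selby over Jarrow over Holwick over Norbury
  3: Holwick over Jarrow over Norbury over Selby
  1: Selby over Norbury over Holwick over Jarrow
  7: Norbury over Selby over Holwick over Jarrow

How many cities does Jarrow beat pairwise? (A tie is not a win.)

0

Jarrow against each rival (17 organisers):
Jarrow vs Holwick: Holwick, 14–3.
Jarrow–Norbury: Norbury 9–8.
Jarrow vs Selby: 5 to 12, Selby.
Jarrow beats no one; loses to Holwick, Norbury, Selby — 0 pairwise wins.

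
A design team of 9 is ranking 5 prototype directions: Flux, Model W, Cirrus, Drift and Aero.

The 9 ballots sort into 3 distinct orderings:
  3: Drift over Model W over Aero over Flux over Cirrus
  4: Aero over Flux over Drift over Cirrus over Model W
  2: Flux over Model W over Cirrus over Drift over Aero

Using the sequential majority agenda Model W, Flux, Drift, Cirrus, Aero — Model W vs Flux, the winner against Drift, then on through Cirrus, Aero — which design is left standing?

Aero

Round 1: Model W vs Flux — 3–6, Flux advances.
Round 2: Flux vs Drift — 6–3, Flux advances.
Round 3: Flux vs Cirrus — 9–0, Flux advances.
Round 4: Flux vs Aero — 2–7, Aero advances.
Aero survives the agenda.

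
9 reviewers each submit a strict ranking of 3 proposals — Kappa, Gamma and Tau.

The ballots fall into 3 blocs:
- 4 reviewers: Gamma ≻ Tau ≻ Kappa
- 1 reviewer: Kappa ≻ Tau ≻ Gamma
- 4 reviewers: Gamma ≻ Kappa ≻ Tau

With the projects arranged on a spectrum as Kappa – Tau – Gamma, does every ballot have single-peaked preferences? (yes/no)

no

Axis positions: Kappa=1, Tau=2, Gamma=3.
Bloc 1 (peak Gamma at position 3): ranking walks positions 3-2-1, expanding outward from the peak — single-peaked.
Bloc 2 (peak Kappa at position 1): ranking walks positions 1-2-3, expanding outward from the peak — single-peaked.
Bloc 3: ranking walks positions 3-1-2; Kappa is ranked above Tau even though Tau lies between Kappa and the peak Gamma on the axis — preferences dip and rise again. Not single-peaked.
Bloc 3 violates single-peakedness, so the profile is not single-peaked on this axis.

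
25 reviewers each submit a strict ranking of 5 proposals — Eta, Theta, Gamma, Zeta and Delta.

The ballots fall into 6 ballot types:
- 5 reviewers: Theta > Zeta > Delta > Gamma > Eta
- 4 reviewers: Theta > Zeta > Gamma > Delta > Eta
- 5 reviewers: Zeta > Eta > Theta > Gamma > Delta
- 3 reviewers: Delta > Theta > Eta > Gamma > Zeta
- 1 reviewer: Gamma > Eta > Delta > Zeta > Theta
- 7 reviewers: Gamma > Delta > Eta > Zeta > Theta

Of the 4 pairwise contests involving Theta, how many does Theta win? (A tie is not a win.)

2

Theta against each rival (25 reviewers):
Theta vs Eta: Theta preferred on 5+4+3 = 12 ballots; Eta wins 13–12.
Theta vs Gamma: 17 to 8, Theta.
Theta vs Zeta: Zeta wins 13–12.
Theta–Delta: Theta 14–11.
Theta beats Gamma, Delta; loses to Eta, Zeta — 2 pairwise wins.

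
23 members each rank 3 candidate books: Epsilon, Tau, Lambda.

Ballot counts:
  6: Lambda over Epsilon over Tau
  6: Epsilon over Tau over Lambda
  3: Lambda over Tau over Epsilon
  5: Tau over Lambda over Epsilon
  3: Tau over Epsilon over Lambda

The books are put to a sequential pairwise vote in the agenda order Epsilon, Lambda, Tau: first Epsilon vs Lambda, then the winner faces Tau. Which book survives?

Round 1: Epsilon vs Lambda — 9–14, Lambda advances.
Round 2: Lambda vs Tau — 9–14, Tau advances.
Tau survives the agenda.

Tau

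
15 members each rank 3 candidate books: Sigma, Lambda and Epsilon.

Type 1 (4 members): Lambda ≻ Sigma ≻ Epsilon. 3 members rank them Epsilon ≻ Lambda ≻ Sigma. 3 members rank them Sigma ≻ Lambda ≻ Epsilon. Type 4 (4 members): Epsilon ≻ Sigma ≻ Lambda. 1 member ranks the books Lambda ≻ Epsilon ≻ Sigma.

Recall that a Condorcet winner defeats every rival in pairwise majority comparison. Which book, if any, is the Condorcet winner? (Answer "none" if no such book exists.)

Pairwise majorities:
Sigma vs Lambda: 3+4 = 7 for Sigma, 8 for Lambda — Lambda by 8–7.
Sigma vs Epsilon: Sigma preferred on 4+3 = 7 ballots; Epsilon wins 8–7.
Lambda vs Epsilon: Lambda is ranked higher on 4+3+1 = 8 ballots, Epsilon on 7. Lambda wins 8–7.
Lambda defeats every rival head-to-head and is the Condorcet winner.

Lambda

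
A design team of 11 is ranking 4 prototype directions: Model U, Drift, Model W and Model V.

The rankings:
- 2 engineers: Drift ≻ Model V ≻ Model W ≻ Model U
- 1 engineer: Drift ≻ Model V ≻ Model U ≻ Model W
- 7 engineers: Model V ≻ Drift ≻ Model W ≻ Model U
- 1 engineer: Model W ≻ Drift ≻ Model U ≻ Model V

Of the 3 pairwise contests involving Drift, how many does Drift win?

Drift against each rival (11 engineers):
Drift vs Model U: Drift is ranked higher on 2+1+7+1 = 11 ballots, Model U on 0. Drift wins 11–0.
Drift vs Model W: 10 to 1, Drift.
Drift vs Model V: 4 to 7, Model V.
Drift beats Model U, Model W; loses to Model V — 2 pairwise wins.

2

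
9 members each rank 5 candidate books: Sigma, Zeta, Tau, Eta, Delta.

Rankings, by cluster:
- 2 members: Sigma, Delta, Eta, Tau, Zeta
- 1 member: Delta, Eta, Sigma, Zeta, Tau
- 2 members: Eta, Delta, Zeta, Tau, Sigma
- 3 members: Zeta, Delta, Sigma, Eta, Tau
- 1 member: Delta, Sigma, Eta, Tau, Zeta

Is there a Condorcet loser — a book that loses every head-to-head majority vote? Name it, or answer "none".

Tau

Head-to-head results (9 members):
Sigma–Zeta: Zeta 5–4.
Sigma vs Tau: 2+1+3+1 = 7 for Sigma, 2 for Tau — Sigma by 7–2.
Sigma–Eta: Sigma 6–3.
Sigma vs Delta: Sigma is ranked higher on 2 ballots, Delta on 7. Delta wins 7–2.
Zeta vs Tau: Zeta is ranked higher on 1+2+3 = 6 ballots, Tau on 3. Zeta wins 6–3.
Zeta vs Eta: Zeta preferred on 3 ballots; Eta wins 6–3.
Zeta vs Delta: Delta, 6–3.
Tau vs Eta: 0 to 9, Eta.
Tau vs Delta: Delta wins 9–0.
Eta–Delta: Delta 7–2.
Tau is beaten in every head-to-head and is the Condorcet loser.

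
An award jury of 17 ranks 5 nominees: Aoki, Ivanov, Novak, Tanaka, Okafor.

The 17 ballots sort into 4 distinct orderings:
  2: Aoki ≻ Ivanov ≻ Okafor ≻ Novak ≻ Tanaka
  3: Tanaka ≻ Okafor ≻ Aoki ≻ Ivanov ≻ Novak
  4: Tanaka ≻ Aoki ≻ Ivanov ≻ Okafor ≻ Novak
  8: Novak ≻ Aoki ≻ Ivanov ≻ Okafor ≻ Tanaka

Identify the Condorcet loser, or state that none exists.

Head-to-head results (17 jurors):
Aoki vs Ivanov: 17 to 0, Aoki.
Aoki vs Novak: Aoki wins 9–8.
Aoki vs Tanaka: Aoki wins 10–7.
Aoki vs Okafor: Aoki is ranked higher on 2+4+8 = 14 ballots, Okafor on 3. Aoki wins 14–3.
Ivanov vs Novak: 2+3+4 = 9 for Ivanov, 8 for Novak — Ivanov by 9–8.
Ivanov–Tanaka: Ivanov 10–7.
Ivanov–Okafor: Ivanov 14–3.
Novak vs Tanaka: Novak, 10–7.
Novak vs Okafor: 8 to 9, Okafor.
Tanaka vs Okafor: Okafor, 10–7.
Only Tanaka has no wins; Tanaka is the Condorcet loser.

Tanaka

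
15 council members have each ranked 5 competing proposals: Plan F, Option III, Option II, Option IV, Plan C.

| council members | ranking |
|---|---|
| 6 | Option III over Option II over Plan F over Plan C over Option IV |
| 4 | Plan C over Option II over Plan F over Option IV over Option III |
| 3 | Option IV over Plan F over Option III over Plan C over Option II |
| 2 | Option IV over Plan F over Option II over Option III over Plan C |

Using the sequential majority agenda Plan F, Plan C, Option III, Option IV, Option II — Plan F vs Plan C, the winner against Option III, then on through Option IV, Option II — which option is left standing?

Round 1: Plan F vs Plan C — 11–4, Plan F advances.
Round 2: Plan F vs Option III — 9–6, Plan F advances.
Round 3: Plan F vs Option IV — 10–5, Plan F advances.
Round 4: Plan F vs Option II — 5–10, Option II advances.
Option II survives the agenda.

Option II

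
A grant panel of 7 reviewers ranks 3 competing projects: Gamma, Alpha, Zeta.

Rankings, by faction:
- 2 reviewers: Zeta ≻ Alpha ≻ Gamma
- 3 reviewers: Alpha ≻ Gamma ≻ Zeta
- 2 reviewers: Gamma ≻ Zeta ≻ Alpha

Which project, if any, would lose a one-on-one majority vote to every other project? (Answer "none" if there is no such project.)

Pairwise majorities:
Gamma–Alpha: Alpha 5–2.
Gamma vs Zeta: 5 to 2, Gamma.
Alpha vs Zeta: Alpha preferred on 3 ballots; Zeta wins 4–3.
No project is winless: Gamma beats Zeta; Alpha beats Gamma; Zeta beats Alpha. There is no Condorcet loser.

none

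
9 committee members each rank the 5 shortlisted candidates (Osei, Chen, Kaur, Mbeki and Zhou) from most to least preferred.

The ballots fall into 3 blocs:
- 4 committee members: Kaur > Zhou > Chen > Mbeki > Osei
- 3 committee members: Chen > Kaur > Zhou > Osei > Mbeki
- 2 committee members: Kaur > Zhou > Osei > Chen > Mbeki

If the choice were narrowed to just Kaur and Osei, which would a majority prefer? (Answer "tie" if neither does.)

Kaur

Ballots ranking Kaur above Osei: 4 + 3 + 2 = 9.
Ballots ranking Osei above Kaur: 9 − 9 = 0.
Kaur wins the head-to-head 9–0.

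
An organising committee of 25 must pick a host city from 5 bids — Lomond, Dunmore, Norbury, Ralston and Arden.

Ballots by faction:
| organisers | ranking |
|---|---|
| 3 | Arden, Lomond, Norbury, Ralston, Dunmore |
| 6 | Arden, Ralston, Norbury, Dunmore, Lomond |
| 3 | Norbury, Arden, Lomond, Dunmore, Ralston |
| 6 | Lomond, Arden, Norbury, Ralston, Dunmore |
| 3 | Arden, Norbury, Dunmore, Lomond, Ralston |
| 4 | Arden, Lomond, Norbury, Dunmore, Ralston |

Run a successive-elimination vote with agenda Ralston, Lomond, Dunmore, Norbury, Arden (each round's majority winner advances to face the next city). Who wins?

Round 1: Ralston vs Lomond — 6–19, Lomond advances.
Round 2: Lomond vs Dunmore — 16–9, Lomond advances.
Round 3: Lomond vs Norbury — 13–12, Lomond advances.
Round 4: Lomond vs Arden — 6–19, Arden advances.
Arden survives the agenda.

Arden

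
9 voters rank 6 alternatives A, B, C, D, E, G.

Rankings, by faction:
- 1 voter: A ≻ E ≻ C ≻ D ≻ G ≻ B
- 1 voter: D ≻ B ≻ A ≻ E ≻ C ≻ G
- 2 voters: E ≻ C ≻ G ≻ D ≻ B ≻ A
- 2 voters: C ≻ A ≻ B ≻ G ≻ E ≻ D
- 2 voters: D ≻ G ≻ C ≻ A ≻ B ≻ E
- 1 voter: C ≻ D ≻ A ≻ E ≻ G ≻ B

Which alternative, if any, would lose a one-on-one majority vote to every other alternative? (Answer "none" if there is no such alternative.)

none

Head-to-head results (9 voters):
A vs B: A is ranked higher on 1+2+2+1 = 6 ballots, B on 3. A wins 6–3.
A–C: C 7–2.
A vs D: D, 6–3.
A vs E: 1+1+2+2+1 = 7 for A, 2 for E — A by 7–2.
A vs G: 5 to 4, A.
B vs C: 1 to 8, C.
B–D: D 7–2.
B vs E: B preferred on 1+2+2 = 5 ballots; B wins 5–4.
B vs G: B is ranked higher on 1+2 = 3 ballots, G on 6. G wins 6–3.
C vs D: 1+2+2+1 = 6 for C, 3 for D — C by 6–3.
C vs E: 2+2+1 = 5 for C, 4 for E — C by 5–4.
C vs G: 1+1+2+2+1 = 7 for C, 2 for G — C by 7–2.
D–E: E 5–4.
D vs G: D is ranked higher on 1+1+2+1 = 5 ballots, G on 4. D wins 5–4.
E vs G: E wins 5–4.
Every alternative wins at least one matchup (A beats B; B beats E; C beats A; D beats A; E beats D; G beats B), so there is no Condorcet loser.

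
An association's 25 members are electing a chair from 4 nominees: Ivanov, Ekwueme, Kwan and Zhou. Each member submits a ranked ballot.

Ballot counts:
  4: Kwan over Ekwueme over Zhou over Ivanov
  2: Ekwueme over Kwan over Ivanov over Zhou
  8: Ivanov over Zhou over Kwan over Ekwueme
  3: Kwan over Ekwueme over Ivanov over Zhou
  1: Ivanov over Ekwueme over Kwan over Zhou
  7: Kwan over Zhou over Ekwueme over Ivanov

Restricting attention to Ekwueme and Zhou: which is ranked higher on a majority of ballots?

Ballots ranking Ekwueme above Zhou: 4 + 2 + 3 + 1 = 10.
Ballots ranking Zhou above Ekwueme: 25 − 10 = 15.
Zhou wins the head-to-head 15–10.

Zhou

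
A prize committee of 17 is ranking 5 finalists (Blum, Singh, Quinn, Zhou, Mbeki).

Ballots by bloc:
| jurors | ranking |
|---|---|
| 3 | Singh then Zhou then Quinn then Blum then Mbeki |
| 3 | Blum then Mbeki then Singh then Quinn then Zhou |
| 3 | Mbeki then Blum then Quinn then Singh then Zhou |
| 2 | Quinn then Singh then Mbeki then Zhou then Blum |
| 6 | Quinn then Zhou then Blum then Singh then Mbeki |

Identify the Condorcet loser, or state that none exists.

Head-to-head results (17 jurors):
Blum vs Singh: 3+3+6 = 12 for Blum, 5 for Singh — Blum by 12–5.
Blum vs Quinn: Quinn, 11–6.
Blum vs Zhou: Zhou wins 11–6.
Blum–Mbeki: Blum 12–5.
Singh vs Quinn: Quinn, 11–6.
Singh vs Zhou: 3+3+3+2 = 11 for Singh, 6 for Zhou — Singh by 11–6.
Singh vs Mbeki: Singh wins 11–6.
Quinn vs Zhou: Quinn preferred on 3+3+2+6 = 14 ballots; Quinn wins 14–3.
Quinn vs Mbeki: 3+2+6 = 11 for Quinn, 6 for Mbeki — Quinn by 11–6.
Zhou vs Mbeki: Zhou is ranked higher on 3+6 = 9 ballots, Mbeki on 8. Zhou wins 9–8.
Mbeki loses to every other nominee — it is the Condorcet loser.

Mbeki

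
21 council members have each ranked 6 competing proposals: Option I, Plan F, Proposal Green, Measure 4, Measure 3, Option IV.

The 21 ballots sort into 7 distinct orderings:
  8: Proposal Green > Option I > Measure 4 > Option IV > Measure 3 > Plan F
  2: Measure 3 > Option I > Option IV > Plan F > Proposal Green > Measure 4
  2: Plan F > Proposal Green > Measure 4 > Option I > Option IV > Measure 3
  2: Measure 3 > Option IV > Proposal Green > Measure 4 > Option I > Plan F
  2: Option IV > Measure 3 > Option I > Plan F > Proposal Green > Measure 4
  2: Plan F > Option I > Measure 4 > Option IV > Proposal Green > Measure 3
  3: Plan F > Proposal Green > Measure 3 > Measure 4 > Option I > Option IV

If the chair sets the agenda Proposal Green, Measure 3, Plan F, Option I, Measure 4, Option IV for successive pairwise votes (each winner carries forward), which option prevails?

Option I

Round 1: Proposal Green vs Measure 3 — 15–6, Proposal Green advances.
Round 2: Proposal Green vs Plan F — 10–11, Plan F advances.
Round 3: Plan F vs Option I — 7–14, Option I advances.
Round 4: Option I vs Measure 4 — 14–7, Option I advances.
Round 5: Option I vs Option IV — 17–4, Option I advances.
The agenda winner is Option I.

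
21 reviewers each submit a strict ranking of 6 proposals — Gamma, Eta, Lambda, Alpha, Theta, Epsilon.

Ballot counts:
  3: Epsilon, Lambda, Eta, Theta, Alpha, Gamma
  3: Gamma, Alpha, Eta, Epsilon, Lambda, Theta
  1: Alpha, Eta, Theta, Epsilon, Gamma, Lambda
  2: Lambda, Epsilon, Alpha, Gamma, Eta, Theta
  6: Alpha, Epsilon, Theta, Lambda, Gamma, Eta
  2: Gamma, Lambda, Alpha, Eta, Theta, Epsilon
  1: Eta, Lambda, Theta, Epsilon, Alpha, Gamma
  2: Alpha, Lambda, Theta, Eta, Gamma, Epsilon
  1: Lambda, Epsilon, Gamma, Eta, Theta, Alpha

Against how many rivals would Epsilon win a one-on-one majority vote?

4

Epsilon against each rival (21 reviewers):
Epsilon vs Gamma: Epsilon wins 14–7.
Epsilon vs Eta: Epsilon wins 12–9.
Epsilon vs Lambda: Epsilon wins 13–8.
Epsilon vs Alpha: Alpha, 14–7.
Epsilon–Theta: Epsilon 15–6.
Epsilon beats Gamma, Eta, Lambda, Theta; loses to Alpha — 4 pairwise wins.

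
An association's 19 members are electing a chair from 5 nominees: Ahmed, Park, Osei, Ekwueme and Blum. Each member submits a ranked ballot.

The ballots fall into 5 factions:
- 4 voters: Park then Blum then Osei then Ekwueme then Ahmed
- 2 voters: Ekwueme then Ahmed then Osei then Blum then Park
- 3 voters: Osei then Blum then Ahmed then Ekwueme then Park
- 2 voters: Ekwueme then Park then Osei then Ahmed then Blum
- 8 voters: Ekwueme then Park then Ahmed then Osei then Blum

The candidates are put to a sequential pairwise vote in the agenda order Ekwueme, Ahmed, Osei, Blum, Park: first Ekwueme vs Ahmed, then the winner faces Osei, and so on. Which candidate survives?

Round 1: Ekwueme vs Ahmed — 16–3, Ekwueme advances.
Round 2: Ekwueme vs Osei — 12–7, Ekwueme advances.
Round 3: Ekwueme vs Blum — 12–7, Ekwueme advances.
Round 4: Ekwueme vs Park — 15–4, Ekwueme advances.
Ekwueme survives the agenda.

Ekwueme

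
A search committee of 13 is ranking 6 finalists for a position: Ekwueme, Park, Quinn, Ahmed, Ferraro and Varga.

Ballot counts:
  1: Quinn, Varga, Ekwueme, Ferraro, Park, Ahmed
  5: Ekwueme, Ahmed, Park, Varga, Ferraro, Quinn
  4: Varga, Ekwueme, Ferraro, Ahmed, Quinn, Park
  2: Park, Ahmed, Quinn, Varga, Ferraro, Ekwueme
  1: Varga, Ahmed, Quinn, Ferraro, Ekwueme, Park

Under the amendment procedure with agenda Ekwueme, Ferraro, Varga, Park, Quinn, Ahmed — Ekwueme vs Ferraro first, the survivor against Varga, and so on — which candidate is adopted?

Ahmed

Round 1: Ekwueme vs Ferraro — 10–3, Ekwueme advances.
Round 2: Ekwueme vs Varga — 5–8, Varga advances.
Round 3: Varga vs Park — 6–7, Park advances.
Round 4: Park vs Quinn — 7–6, Park advances.
Round 5: Park vs Ahmed — 3–10, Ahmed advances.
The agenda winner is Ahmed.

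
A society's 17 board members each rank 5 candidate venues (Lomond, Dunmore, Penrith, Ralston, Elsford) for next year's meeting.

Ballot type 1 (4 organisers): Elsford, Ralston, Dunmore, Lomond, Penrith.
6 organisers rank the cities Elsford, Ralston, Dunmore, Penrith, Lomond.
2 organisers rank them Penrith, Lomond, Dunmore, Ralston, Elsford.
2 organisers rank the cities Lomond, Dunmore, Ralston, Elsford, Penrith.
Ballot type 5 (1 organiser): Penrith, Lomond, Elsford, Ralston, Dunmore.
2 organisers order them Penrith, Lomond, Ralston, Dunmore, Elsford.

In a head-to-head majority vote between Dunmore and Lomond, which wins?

Dunmore

Ballots ranking Dunmore above Lomond: 4 + 6 = 10.
Ballots ranking Lomond above Dunmore: 17 − 10 = 7.
Dunmore wins the head-to-head 10–7.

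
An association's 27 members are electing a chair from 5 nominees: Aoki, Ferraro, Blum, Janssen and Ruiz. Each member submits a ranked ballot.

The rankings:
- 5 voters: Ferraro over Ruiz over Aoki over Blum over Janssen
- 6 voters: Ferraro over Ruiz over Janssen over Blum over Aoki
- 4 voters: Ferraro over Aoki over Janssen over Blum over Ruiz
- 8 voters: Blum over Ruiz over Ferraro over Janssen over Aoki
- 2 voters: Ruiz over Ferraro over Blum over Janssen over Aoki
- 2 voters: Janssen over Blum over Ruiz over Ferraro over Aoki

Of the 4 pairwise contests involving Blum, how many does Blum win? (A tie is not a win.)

3

Blum against each rival (27 voters):
Blum vs Aoki: 6+8+2+2 = 18 for Blum, 9 for Aoki — Blum by 18–9.
Blum vs Ferraro: Blum preferred on 8+2 = 10 ballots; Ferraro wins 17–10.
Blum vs Janssen: 15 to 12, Blum.
Blum vs Ruiz: Blum preferred on 4+8+2 = 14 ballots; Blum wins 14–13.
Blum beats Aoki, Janssen, Ruiz; loses to Ferraro — 3 pairwise wins.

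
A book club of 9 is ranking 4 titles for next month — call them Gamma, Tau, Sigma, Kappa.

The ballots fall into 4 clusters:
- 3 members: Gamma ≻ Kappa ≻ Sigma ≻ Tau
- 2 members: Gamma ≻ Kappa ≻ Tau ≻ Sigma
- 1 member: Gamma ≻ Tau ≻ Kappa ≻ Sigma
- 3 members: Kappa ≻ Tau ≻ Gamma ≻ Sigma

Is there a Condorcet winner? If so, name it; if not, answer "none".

Pairwise majorities:
Gamma vs Tau: Gamma is ranked higher on 3+2+1 = 6 ballots, Tau on 3. Gamma wins 6–3.
Gamma vs Sigma: 9 to 0, Gamma.
Gamma vs Kappa: 3+2+1 = 6 for Gamma, 3 for Kappa — Gamma by 6–3.
Tau vs Sigma: 6 to 3, Tau.
Tau vs Kappa: Tau preferred on 1 ballot; Kappa wins 8–1.
Sigma vs Kappa: Sigma preferred on 0 ballots; Kappa wins 9–0.
Only Gamma has no losses; Gamma is the Condorcet winner.

Gamma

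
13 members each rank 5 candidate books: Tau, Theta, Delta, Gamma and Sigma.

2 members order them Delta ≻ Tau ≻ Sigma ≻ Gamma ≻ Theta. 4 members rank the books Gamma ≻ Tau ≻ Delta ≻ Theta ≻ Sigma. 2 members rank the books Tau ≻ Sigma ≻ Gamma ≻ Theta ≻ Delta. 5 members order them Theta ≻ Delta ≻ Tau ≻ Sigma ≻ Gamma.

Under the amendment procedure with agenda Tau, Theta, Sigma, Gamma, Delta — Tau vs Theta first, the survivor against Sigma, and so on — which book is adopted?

Delta

Round 1: Tau vs Theta — 8–5, Tau advances.
Round 2: Tau vs Sigma — 13–0, Tau advances.
Round 3: Tau vs Gamma — 9–4, Tau advances.
Round 4: Tau vs Delta — 6–7, Delta advances.
Delta survives the agenda.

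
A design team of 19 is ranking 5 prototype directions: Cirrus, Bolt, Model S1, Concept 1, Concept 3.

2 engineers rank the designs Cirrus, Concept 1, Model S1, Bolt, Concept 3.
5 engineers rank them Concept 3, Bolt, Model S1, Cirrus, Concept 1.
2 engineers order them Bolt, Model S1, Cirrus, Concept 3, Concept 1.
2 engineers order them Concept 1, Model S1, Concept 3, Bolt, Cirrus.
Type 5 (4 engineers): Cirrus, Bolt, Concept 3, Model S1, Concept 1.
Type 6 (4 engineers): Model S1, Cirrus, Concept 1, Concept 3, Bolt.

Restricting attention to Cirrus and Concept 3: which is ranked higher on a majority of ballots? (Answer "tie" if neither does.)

Ballots ranking Cirrus above Concept 3: 2 + 2 + 4 + 4 = 12.
Ballots ranking Concept 3 above Cirrus: 19 − 12 = 7.
Cirrus wins the head-to-head 12–7.

Cirrus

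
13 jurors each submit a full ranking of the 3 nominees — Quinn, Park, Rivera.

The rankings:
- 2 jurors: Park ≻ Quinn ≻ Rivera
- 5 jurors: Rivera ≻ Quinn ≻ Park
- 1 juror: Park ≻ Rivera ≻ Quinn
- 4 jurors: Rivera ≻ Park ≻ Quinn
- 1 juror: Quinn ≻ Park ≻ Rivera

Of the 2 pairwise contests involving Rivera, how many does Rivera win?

Rivera against each rival (13 jurors):
Rivera–Quinn: Rivera 10–3.
Rivera vs Park: Rivera is ranked higher on 5+4 = 9 ballots, Park on 4. Rivera wins 9–4.
Rivera beats Quinn, Park — 2 pairwise wins.

2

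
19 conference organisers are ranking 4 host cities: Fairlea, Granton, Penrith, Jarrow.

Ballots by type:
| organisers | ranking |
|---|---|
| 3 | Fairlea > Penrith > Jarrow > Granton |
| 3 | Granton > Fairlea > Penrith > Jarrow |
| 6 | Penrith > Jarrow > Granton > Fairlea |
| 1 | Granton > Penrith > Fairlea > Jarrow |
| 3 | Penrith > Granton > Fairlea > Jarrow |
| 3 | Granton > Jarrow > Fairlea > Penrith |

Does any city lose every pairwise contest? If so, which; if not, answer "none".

Jarrow

Head-to-head results (19 organisers):
Fairlea vs Granton: Fairlea preferred on 3 ballots; Granton wins 16–3.
Fairlea vs Penrith: 9 to 10, Penrith.
Fairlea vs Jarrow: Fairlea wins 10–9.
Granton vs Penrith: 3+1+3 = 7 for Granton, 12 for Penrith — Penrith by 12–7.
Granton vs Jarrow: Granton preferred on 3+1+3+3 = 10 ballots; Granton wins 10–9.
Penrith vs Jarrow: Penrith, 16–3.
Only Jarrow has no wins; Jarrow is the Condorcet loser.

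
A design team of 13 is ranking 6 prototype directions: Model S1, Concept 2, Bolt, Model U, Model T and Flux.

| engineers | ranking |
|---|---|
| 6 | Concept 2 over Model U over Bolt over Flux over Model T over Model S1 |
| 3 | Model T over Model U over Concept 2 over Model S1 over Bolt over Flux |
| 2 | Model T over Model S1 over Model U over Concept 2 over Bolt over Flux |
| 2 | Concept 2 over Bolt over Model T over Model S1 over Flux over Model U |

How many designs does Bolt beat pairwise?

Bolt against each rival (13 engineers):
Bolt vs Model S1: Bolt preferred on 6+2 = 8 ballots; Bolt wins 8–5.
Bolt vs Concept 2: Bolt preferred on 0 ballots; Concept 2 wins 13–0.
Bolt–Model U: Model U 11–2.
Bolt vs Model T: 8 to 5, Bolt.
Bolt vs Flux: Bolt is ranked higher on 6+3+2+2 = 13 ballots, Flux on 0. Bolt wins 13–0.
Bolt beats Model S1, Model T, Flux; loses to Concept 2, Model U — 3 pairwise wins.

3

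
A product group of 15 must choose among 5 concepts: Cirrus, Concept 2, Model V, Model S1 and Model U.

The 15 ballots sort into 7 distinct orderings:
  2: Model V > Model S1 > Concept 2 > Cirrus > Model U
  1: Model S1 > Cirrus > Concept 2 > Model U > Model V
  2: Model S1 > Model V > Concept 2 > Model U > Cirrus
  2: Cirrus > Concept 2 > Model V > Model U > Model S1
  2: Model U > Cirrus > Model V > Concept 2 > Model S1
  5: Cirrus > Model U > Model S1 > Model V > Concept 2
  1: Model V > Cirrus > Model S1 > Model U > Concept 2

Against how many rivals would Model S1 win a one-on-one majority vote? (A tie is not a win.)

Model S1 against each rival (15 engineers):
Model S1 vs Cirrus: 2+1+2 = 5 for Model S1, 10 for Cirrus — Cirrus by 10–5.
Model S1–Concept 2: Model S1 11–4.
Model S1 vs Model V: Model S1 is ranked higher on 1+2+5 = 8 ballots, Model V on 7. Model S1 wins 8–7.
Model S1 vs Model U: Model U wins 9–6.
Model S1 beats Concept 2, Model V; loses to Cirrus, Model U — 2 pairwise wins.

2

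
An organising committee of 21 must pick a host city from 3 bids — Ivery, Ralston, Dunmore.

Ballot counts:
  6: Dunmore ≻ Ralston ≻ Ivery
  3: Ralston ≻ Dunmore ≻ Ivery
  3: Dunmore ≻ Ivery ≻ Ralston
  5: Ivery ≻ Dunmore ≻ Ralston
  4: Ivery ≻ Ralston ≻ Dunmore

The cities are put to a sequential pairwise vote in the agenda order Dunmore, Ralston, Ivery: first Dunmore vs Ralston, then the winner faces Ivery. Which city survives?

Dunmore

Round 1: Dunmore vs Ralston — 14–7, Dunmore advances.
Round 2: Dunmore vs Ivery — 12–9, Dunmore advances.
Dunmore survives the agenda.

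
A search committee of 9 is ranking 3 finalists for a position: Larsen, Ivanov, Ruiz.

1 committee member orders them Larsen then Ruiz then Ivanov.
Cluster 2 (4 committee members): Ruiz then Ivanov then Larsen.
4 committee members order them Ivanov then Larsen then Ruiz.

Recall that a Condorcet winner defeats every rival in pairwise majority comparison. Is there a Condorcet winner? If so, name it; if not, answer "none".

Pairwise majorities:
Larsen vs Ivanov: Ivanov, 8–1.
Larsen vs Ruiz: Larsen, 5–4.
Ivanov vs Ruiz: Ivanov preferred on 4 ballots; Ruiz wins 5–4.
Each candidate drops at least one matchup (Larsen loses to Ivanov; Ivanov loses to Ruiz; Ruiz loses to Larsen); the cycle Larsen → Ruiz → Ivanov → Larsen rules out a Condorcet winner.

none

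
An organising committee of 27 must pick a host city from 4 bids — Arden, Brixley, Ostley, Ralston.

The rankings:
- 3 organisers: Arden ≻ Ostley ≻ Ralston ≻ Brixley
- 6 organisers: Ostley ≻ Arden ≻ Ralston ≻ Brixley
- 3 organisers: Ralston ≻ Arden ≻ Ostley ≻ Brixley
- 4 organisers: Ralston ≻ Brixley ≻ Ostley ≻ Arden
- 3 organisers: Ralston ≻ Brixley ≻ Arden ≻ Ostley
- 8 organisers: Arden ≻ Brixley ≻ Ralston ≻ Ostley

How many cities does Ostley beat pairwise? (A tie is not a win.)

0

Ostley against each rival (27 organisers):
Ostley vs Arden: 10 to 17, Arden.
Ostley–Brixley: Brixley 15–12.
Ostley vs Ralston: Ralston wins 18–9.
Ostley beats no one; loses to Arden, Brixley, Ralston — 0 pairwise wins.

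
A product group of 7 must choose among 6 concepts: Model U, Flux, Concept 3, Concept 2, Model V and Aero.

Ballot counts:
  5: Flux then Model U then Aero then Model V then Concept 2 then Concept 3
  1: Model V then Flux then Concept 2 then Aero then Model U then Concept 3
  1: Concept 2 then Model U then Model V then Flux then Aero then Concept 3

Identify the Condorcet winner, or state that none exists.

Flux

Check each pair by majority over 7 ballots:
Model U–Flux: Flux 6–1.
Model U vs Concept 3: 5+1+1 = 7 for Model U, 0 for Concept 3 — Model U by 7–0.
Model U vs Concept 2: Model U wins 5–2.
Model U vs Model V: Model U, 6–1.
Model U vs Aero: Model U preferred on 5+1 = 6 ballots; Model U wins 6–1.
Flux vs Concept 3: 5+1+1 = 7 for Flux, 0 for Concept 3 — Flux by 7–0.
Flux vs Concept 2: 5+1 = 6 for Flux, 1 for Concept 2 — Flux by 6–1.
Flux vs Model V: Flux, 5–2.
Flux vs Aero: Flux is ranked higher on 5+1+1 = 7 ballots, Aero on 0. Flux wins 7–0.
Concept 3 vs Concept 2: Concept 3 preferred on 0 ballots; Concept 2 wins 7–0.
Concept 3–Model V: Model V 7–0.
Concept 3 vs Aero: Aero wins 7–0.
Concept 2 vs Model V: 1 to 6, Model V.
Concept 2 vs Aero: Concept 2 preferred on 1+1 = 2 ballots; Aero wins 5–2.
Model V–Aero: Aero 5–2.
Only Flux has no losses; Flux is the Condorcet winner.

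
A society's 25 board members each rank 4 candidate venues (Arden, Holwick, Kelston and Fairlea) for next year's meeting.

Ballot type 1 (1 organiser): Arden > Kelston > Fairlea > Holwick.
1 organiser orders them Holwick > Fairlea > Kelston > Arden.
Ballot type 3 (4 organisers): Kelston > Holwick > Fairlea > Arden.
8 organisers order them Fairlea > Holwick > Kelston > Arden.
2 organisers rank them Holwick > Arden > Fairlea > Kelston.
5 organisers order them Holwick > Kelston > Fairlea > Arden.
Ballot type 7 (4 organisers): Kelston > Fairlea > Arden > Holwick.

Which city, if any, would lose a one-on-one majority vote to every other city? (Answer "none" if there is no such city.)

Head-to-head results (25 organisers):
Arden–Holwick: Holwick 20–5.
Arden vs Kelston: 1+2 = 3 for Arden, 22 for Kelston — Kelston by 22–3.
Arden vs Fairlea: 1+2 = 3 for Arden, 22 for Fairlea — Fairlea by 22–3.
Holwick vs Kelston: Holwick preferred on 1+8+2+5 = 16 ballots; Holwick wins 16–9.
Holwick–Fairlea: Fairlea 13–12.
Kelston vs Fairlea: Kelston wins 14–11.
Arden is beaten in every head-to-head and is the Condorcet loser.

Arden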